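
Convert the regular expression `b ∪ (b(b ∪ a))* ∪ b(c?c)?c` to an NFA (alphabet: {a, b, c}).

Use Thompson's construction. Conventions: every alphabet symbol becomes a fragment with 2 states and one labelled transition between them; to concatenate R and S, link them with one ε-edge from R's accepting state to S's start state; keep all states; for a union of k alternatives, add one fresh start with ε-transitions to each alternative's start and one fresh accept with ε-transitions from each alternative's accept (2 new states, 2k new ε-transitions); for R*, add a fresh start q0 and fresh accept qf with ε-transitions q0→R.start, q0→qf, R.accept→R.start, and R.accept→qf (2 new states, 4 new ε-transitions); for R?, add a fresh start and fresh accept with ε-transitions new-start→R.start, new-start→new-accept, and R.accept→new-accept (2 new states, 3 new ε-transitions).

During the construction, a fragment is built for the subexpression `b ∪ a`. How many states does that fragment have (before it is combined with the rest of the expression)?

6

Fragment for `b ∪ a`:
Each of the 2 symbol leaves contributes a 2-state fragment.
  b ∪ a : 6 states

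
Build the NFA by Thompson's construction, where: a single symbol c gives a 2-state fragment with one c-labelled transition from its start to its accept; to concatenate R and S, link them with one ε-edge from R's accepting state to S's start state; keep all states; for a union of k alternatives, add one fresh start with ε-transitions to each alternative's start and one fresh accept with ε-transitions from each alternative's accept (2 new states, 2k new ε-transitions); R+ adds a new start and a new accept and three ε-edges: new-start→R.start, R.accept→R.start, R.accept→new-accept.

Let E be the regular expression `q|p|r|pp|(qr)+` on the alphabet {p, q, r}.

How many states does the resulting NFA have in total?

18

By structural recursion:
Each of the 7 symbol leaves contributes a 2-state fragment.
  pp — 4 states
  qr — 4 states
  (qr)+ — 6 states
  q|p|r|pp|(qr)+ — 18 states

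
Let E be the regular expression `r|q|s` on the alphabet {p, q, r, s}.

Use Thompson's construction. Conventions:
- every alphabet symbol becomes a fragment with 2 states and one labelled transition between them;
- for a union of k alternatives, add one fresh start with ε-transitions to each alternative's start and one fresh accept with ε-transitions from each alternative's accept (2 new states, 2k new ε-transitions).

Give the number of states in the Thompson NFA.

By structural recursion:
Each of the 3 symbol leaves contributes a 2-state fragment.
  r|q|s : 8 states

8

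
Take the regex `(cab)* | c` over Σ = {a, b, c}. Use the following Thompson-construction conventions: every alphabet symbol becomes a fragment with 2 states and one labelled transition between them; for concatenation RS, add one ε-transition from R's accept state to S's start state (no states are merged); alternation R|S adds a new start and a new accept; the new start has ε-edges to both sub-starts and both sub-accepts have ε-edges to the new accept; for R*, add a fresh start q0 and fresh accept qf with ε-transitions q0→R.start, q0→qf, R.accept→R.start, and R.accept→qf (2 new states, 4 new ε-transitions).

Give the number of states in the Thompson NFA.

By structural recursion:
Each of the 4 symbol leaves contributes a 2-state fragment.
  cab = 6 states
  (cab)* = 8 states
  (cab)* | c = 12 states

12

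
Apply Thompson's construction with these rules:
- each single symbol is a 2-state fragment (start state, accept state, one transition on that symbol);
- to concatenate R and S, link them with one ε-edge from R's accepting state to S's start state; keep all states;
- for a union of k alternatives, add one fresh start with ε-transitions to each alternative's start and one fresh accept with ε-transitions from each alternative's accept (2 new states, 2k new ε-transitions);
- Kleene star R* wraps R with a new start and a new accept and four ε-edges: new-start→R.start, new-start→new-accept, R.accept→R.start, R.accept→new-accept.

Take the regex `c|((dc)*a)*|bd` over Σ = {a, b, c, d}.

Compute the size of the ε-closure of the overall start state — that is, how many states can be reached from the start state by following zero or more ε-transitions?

Compute the ε-closure size of each fragment's start state recursively; a symbol fragment's start has no outgoing ε-edge, so its closure is just itself (size 1).
  dc : same as the first factor's closure: C = 1
  (dc)* : new start has ε-edges to the inner start and to the new accept, so C = 2 + 1 = 3
  (dc)*a : the left operand accepts ε, so the closure extends into the next operand (via the concat ε-link); C = 3 + 1 = 4
  ((dc)*a)* : new start has ε-edges to the inner start and to the new accept, so C = 2 + 4 = 6
  bd : same as the first factor's closure: C = 1
  c|((dc)*a)*|bd : C = 1 (new start) + (1 + 6 + 1) + 1 (new accept, since some branch ε-reaches its own accept) = 10

10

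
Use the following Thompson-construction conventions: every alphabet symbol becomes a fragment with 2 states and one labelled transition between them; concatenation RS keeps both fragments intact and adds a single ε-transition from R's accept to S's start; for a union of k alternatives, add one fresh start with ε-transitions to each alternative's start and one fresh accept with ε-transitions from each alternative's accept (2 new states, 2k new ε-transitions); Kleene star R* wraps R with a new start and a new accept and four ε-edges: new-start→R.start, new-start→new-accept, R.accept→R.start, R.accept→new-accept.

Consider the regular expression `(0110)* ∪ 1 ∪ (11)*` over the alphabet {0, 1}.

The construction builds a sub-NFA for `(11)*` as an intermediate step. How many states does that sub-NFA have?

Fragment for `(11)*`:
Each of the 2 symbol leaves contributes a 2-state fragment.
  11 — 4 states
  (11)* — 6 states

6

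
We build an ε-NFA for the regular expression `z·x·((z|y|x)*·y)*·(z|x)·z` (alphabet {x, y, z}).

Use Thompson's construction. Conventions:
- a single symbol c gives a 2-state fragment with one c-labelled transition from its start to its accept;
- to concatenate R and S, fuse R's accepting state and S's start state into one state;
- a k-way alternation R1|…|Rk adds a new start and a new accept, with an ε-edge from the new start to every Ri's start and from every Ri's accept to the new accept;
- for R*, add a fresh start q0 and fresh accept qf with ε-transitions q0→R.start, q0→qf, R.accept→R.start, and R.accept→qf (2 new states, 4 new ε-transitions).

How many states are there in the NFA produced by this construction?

21

Recursing over subexpressions:
Each of the 9 symbol leaves contributes a 2-state fragment.
  z|y|x — 8 states
  (z|y|x)* — 10 states
  (z|y|x)*·y — 11 states
  ((z|y|x)*·y)* — 13 states
  z|x — 6 states
  z·x·((z|y|x)*·y)*·(z|x)·z — 21 states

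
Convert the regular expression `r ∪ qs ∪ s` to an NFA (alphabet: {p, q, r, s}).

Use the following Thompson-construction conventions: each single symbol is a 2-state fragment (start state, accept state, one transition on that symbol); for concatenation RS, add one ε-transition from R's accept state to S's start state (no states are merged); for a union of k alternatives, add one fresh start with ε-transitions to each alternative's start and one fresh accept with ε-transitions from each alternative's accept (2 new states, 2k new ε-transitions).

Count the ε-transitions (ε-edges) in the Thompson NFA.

7

Recursing over subexpressions:
Each of the 4 symbol leaves contributes 0 ε-transitions.
  qs : 1 ε-transition
  r ∪ qs ∪ s : 7 ε-transitions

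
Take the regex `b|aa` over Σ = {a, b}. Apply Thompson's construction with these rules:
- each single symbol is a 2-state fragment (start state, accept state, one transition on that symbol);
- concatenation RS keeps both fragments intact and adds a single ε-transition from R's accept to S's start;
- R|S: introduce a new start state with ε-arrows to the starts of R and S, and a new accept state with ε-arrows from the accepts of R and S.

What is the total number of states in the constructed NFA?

8

Per subexpression:
Each of the 3 symbol leaves contributes a 2-state fragment.
  aa — 4 states
  b|aa — 8 states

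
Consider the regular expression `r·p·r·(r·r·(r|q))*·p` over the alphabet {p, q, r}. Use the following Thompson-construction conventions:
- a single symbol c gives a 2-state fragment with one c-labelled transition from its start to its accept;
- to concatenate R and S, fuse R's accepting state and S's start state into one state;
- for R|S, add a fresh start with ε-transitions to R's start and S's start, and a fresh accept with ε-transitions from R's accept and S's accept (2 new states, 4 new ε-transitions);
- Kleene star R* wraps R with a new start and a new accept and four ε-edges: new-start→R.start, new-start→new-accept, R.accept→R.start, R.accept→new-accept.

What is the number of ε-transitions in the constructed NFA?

8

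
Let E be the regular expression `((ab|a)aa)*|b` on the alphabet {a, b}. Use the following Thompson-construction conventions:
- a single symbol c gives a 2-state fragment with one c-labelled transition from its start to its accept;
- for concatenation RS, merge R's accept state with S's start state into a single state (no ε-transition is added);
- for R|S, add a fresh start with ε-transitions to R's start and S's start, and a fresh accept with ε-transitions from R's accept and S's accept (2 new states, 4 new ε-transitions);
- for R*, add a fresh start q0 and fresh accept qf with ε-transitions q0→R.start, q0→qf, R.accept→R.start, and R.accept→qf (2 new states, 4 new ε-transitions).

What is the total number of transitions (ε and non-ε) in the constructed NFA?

Recursing over subexpressions:
Each of the 6 symbol leaves contributes 1 transition (1 symbol, 0 ε).
  ab — 2 transitions (2 symbol, 0 ε)
  ab|a — 7 transitions (3 symbol, 4 ε)
  (ab|a)aa — 9 transitions (5 symbol, 4 ε)
  ((ab|a)aa)* — 13 transitions (5 symbol, 8 ε)
  ((ab|a)aa)*|b — 18 transitions (6 symbol, 12 ε)

18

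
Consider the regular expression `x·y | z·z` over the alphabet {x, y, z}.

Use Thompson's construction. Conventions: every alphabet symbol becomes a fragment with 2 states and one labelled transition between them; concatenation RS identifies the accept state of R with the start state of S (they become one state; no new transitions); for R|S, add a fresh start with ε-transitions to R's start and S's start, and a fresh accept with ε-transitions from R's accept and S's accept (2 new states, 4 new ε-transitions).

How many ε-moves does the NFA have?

4

Recursing over subexpressions:
Each of the 4 symbol leaves contributes 0 ε-transitions.
  x·y : 0 ε-transitions
  z·z : 0 ε-transitions
  x·y | z·z : 4 ε-transitions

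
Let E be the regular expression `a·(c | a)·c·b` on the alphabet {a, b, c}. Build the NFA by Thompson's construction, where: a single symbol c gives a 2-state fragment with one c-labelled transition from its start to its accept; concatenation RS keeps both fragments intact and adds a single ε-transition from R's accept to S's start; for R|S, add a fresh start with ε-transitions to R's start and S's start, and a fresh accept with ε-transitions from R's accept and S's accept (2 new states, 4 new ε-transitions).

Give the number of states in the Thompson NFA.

12

Bottom-up over the parse tree:
Each of the 5 symbol leaves contributes a 2-state fragment.
  c | a = 6 states
  a·(c | a)·c·b = 12 states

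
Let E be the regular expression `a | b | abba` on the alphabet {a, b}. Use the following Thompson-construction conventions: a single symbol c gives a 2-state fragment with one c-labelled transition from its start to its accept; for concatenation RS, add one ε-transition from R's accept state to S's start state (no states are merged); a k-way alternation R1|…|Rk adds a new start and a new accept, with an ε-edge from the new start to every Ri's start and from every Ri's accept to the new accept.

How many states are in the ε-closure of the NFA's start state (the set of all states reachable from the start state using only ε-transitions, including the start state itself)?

4

Compute the ε-closure size of each fragment's start state recursively; a symbol fragment's start has no outgoing ε-edge, so its closure is just itself (size 1).
  abba — same as the first factor's closure: |closure| = 1
  a | b | abba — |closure| = 1 + 1 + 1 + 1 = 4 (the new accept is not ε-reachable since no branch accepts ε)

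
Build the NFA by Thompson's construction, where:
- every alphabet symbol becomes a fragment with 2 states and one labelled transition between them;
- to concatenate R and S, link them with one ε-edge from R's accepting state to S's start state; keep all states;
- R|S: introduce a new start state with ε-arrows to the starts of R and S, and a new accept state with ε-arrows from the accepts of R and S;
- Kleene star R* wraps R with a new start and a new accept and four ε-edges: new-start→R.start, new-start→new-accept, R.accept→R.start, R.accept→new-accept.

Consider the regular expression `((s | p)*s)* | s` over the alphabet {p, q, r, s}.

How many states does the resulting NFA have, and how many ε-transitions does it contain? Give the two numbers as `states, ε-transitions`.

16, 17

By structural recursion:
Each of the 4 symbol leaves contributes 2 states and 0 ε-transitions.
  s | p : 6 states, 4 ε-transitions
  (s | p)* : 8 states, 8 ε-transitions
  (s | p)*s : 10 states, 9 ε-transitions
  ((s | p)*s)* : 12 states, 13 ε-transitions
  ((s | p)*s)* | s : 16 states, 17 ε-transitions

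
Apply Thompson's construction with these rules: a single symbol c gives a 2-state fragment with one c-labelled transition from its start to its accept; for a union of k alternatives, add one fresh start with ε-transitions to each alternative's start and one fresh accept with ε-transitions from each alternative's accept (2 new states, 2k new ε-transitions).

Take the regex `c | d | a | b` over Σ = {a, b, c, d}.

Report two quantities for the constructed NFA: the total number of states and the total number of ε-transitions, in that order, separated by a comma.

Bottom-up over the parse tree:
Each of the 4 symbol leaves contributes 2 states and 0 ε-transitions.
  c | d | a | b = 10 states, 8 ε-transitions

10, 8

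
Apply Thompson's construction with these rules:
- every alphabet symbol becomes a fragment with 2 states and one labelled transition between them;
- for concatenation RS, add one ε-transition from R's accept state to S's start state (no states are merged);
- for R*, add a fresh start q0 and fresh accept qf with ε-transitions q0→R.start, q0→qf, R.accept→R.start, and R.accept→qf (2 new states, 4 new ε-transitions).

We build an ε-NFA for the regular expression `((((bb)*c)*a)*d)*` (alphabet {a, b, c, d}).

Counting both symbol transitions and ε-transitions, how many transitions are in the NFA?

25

Recursing over subexpressions:
Each of the 5 symbol leaves contributes 1 transition (1 symbol, 0 ε).
  bb — 3 transitions (2 symbol, 1 ε)
  (bb)* — 7 transitions (2 symbol, 5 ε)
  (bb)*c — 9 transitions (3 symbol, 6 ε)
  ((bb)*c)* — 13 transitions (3 symbol, 10 ε)
  ((bb)*c)*a — 15 transitions (4 symbol, 11 ε)
  (((bb)*c)*a)* — 19 transitions (4 symbol, 15 ε)
  (((bb)*c)*a)*d — 21 transitions (5 symbol, 16 ε)
  ((((bb)*c)*a)*d)* — 25 transitions (5 symbol, 20 ε)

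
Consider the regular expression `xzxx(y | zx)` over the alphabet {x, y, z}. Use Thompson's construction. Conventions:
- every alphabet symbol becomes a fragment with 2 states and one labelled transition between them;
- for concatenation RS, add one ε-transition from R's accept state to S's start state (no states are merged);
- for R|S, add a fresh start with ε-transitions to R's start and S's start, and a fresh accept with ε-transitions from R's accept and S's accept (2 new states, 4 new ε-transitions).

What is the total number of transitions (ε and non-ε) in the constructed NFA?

16

Recursing over subexpressions:
Each of the 7 symbol leaves contributes 1 transition (1 symbol, 0 ε).
  zx → 3 transitions (2 symbol, 1 ε)
  y | zx → 8 transitions (3 symbol, 5 ε)
  xzxx(y | zx) → 16 transitions (7 symbol, 9 ε)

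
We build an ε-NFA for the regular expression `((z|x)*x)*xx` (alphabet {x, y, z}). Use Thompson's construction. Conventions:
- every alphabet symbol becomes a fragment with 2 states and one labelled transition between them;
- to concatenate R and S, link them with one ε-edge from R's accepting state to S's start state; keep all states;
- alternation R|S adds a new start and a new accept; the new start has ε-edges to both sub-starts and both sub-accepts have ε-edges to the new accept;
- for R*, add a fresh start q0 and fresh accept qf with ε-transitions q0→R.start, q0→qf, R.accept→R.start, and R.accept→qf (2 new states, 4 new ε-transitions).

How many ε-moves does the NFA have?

Building bottom-up:
Each of the 5 symbol leaves contributes 0 ε-transitions.
  z|x = 4 ε-transitions
  (z|x)* = 8 ε-transitions
  (z|x)*x = 9 ε-transitions
  ((z|x)*x)* = 13 ε-transitions
  ((z|x)*x)*xx = 15 ε-transitions

15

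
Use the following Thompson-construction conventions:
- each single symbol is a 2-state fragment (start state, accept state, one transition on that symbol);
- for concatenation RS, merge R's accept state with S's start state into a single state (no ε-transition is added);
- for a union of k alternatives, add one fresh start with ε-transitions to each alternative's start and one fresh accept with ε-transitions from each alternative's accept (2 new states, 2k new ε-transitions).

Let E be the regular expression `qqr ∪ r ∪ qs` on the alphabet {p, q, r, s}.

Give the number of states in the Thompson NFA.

11

Building bottom-up:
Each of the 6 symbol leaves contributes a 2-state fragment.
  qqr — 4 states
  qs — 3 states
  qqr ∪ r ∪ qs — 11 states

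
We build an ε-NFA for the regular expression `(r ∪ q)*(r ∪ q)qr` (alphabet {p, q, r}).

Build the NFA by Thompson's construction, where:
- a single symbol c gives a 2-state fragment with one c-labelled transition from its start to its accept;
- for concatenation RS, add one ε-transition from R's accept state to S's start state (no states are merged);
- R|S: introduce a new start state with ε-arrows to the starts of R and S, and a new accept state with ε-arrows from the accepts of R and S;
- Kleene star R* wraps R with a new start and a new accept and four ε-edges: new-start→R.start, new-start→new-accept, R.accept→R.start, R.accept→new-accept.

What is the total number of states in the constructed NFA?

Building bottom-up:
Each of the 6 symbol leaves contributes a 2-state fragment.
  r ∪ q = 6 states
  (r ∪ q)* = 8 states
  r ∪ q = 6 states
  (r ∪ q)*(r ∪ q)qr = 18 states

18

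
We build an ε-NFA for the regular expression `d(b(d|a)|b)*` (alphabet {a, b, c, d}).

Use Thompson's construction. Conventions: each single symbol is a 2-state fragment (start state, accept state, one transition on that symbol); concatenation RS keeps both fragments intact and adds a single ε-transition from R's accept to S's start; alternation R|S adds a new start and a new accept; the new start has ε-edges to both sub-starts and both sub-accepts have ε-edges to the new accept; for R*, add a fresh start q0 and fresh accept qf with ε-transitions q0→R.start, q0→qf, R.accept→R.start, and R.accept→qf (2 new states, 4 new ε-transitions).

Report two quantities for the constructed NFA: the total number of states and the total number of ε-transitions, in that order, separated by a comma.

Bottom-up over the parse tree:
Each of the 5 symbol leaves contributes 2 states and 0 ε-transitions.
  d|a → 6 states, 4 ε-transitions
  b(d|a) → 8 states, 5 ε-transitions
  b(d|a)|b → 12 states, 9 ε-transitions
  (b(d|a)|b)* → 14 states, 13 ε-transitions
  d(b(d|a)|b)* → 16 states, 14 ε-transitions

16, 14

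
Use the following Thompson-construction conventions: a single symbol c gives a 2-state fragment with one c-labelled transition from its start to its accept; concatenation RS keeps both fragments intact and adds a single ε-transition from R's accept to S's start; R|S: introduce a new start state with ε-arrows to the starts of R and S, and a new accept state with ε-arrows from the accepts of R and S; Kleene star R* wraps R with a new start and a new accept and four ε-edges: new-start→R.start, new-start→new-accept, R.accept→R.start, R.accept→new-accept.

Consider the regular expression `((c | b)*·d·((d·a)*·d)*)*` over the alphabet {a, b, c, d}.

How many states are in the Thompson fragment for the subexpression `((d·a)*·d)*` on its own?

Fragment for `((d·a)*·d)*`:
Each of the 3 symbol leaves contributes a 2-state fragment.
  d·a → 4 states
  (d·a)* → 6 states
  (d·a)*·d → 8 states
  ((d·a)*·d)* → 10 states

10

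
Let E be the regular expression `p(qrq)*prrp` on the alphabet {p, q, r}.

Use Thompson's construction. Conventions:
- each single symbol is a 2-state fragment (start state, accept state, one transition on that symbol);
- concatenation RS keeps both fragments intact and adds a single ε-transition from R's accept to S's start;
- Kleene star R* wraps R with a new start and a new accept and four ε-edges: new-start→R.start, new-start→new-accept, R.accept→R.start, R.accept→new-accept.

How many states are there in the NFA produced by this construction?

18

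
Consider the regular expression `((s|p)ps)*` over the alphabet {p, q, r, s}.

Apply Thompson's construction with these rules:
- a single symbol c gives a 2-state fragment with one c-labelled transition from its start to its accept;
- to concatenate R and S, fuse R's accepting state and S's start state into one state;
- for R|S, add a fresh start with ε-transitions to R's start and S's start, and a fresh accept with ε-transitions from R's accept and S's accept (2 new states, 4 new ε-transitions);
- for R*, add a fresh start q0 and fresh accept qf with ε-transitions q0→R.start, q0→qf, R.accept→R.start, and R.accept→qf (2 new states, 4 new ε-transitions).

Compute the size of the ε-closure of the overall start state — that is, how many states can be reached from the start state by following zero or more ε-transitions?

Let C(F) = |ε-closure(F.start)| within fragment F, and note whether F accepts ε. Symbol fragments have C = 1 and do not accept ε. Then:
  s|p : new start ε-reaches every alternative's start; none of them accept ε, so the new accept is not reached: C = 1 + 1 + 1 = 3
  (s|p)ps : same as the first factor's closure: C = 3
  ((s|p)ps)* : the star's fresh start ε-reaches both the body's start and the fresh accept: C = 2 + 3 = 5

5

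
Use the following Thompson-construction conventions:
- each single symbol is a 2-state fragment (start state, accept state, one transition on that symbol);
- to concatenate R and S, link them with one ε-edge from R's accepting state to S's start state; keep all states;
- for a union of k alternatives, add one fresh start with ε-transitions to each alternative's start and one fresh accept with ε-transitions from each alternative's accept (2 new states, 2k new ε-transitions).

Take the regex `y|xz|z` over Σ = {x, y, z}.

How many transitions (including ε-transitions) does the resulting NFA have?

11

Per subexpression:
Each of the 4 symbol leaves contributes 1 transition (1 symbol, 0 ε).
  xz — 3 transitions (2 symbol, 1 ε)
  y|xz|z — 11 transitions (4 symbol, 7 ε)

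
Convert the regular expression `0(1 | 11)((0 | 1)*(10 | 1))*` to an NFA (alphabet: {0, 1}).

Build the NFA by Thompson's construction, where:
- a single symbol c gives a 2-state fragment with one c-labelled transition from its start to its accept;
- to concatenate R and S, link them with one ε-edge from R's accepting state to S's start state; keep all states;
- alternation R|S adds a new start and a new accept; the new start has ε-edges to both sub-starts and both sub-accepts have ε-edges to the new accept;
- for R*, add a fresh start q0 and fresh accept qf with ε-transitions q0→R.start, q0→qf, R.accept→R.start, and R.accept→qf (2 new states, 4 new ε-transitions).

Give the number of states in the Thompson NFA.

Recursing over subexpressions:
Each of the 9 symbol leaves contributes a 2-state fragment.
  11 : 4 states
  1 | 11 : 8 states
  0 | 1 : 6 states
  (0 | 1)* : 8 states
  10 : 4 states
  10 | 1 : 8 states
  (0 | 1)*(10 | 1) : 16 states
  ((0 | 1)*(10 | 1))* : 18 states
  0(1 | 11)((0 | 1)*(10 | 1))* : 28 states

28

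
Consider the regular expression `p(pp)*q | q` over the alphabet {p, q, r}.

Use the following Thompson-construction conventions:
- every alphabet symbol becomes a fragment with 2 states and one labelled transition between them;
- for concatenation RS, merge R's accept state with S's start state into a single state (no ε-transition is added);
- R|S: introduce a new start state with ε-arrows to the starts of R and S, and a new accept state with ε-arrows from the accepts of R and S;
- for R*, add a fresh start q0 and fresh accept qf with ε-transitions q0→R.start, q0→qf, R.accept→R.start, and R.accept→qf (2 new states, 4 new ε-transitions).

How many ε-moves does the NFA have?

8

Bottom-up over the parse tree:
Each of the 5 symbol leaves contributes 0 ε-transitions.
  pp — 0 ε-transitions
  (pp)* — 4 ε-transitions
  p(pp)*q — 4 ε-transitions
  p(pp)*q | q — 8 ε-transitions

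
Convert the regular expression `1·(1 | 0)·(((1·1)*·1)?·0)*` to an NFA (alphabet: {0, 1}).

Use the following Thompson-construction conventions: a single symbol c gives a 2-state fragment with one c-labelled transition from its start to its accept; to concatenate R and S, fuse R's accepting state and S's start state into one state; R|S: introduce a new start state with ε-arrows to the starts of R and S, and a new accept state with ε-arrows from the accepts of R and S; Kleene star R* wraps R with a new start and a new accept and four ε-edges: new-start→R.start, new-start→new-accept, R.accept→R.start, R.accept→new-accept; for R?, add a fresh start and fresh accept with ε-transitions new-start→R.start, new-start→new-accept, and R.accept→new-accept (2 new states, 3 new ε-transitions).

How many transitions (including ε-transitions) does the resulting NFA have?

22

Bottom-up over the parse tree:
Each of the 7 symbol leaves contributes 1 transition (1 symbol, 0 ε).
  1 | 0 = 6 transitions (2 symbol, 4 ε)
  1·1 = 2 transitions (2 symbol, 0 ε)
  (1·1)* = 6 transitions (2 symbol, 4 ε)
  (1·1)*·1 = 7 transitions (3 symbol, 4 ε)
  ((1·1)*·1)? = 10 transitions (3 symbol, 7 ε)
  ((1·1)*·1)?·0 = 11 transitions (4 symbol, 7 ε)
  (((1·1)*·1)?·0)* = 15 transitions (4 symbol, 11 ε)
  1·(1 | 0)·(((1·1)*·1)?·0)* = 22 transitions (7 symbol, 15 ε)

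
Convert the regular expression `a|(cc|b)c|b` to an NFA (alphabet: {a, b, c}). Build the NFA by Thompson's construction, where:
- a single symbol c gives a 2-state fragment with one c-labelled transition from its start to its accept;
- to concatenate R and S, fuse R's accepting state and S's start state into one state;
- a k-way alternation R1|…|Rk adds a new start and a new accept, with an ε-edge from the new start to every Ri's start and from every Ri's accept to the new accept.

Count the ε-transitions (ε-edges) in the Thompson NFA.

Bottom-up over the parse tree:
Each of the 6 symbol leaves contributes 0 ε-transitions.
  cc — 0 ε-transitions
  cc|b — 4 ε-transitions
  (cc|b)c — 4 ε-transitions
  a|(cc|b)c|b — 10 ε-transitions

10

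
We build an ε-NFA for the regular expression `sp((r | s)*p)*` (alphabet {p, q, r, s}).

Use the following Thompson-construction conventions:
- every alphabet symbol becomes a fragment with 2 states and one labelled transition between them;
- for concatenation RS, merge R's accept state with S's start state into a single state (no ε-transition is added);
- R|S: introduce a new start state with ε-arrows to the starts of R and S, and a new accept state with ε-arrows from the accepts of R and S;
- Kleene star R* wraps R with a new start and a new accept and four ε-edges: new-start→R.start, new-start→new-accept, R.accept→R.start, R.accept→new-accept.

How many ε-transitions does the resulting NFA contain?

Recursing over subexpressions:
Each of the 5 symbol leaves contributes 0 ε-transitions.
  r | s : 4 ε-transitions
  (r | s)* : 8 ε-transitions
  (r | s)*p : 8 ε-transitions
  ((r | s)*p)* : 12 ε-transitions
  sp((r | s)*p)* : 12 ε-transitions

12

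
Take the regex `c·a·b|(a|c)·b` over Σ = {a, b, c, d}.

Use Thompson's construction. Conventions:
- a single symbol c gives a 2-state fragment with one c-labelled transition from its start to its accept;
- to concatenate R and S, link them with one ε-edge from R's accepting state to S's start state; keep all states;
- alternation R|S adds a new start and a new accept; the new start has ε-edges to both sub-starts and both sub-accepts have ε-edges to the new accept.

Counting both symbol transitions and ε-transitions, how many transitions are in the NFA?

17

Recursing over subexpressions:
Each of the 6 symbol leaves contributes 1 transition (1 symbol, 0 ε).
  c·a·b → 5 transitions (3 symbol, 2 ε)
  a|c → 6 transitions (2 symbol, 4 ε)
  (a|c)·b → 8 transitions (3 symbol, 5 ε)
  c·a·b|(a|c)·b → 17 transitions (6 symbol, 11 ε)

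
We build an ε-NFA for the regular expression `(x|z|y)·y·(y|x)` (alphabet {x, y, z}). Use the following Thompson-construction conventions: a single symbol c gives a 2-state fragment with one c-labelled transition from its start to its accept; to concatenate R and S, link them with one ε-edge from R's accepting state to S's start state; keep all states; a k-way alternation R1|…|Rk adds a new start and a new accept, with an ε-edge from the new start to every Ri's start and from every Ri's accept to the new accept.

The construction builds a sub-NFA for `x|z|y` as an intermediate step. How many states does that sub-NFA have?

8

Fragment for `x|z|y`:
Each of the 3 symbol leaves contributes a 2-state fragment.
  x|z|y : 8 states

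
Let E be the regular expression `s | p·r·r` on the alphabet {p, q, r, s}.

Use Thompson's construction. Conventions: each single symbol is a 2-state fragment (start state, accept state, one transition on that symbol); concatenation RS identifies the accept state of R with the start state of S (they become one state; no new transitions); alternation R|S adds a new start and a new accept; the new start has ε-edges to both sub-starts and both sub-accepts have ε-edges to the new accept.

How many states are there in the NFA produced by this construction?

Bottom-up over the parse tree:
Each of the 4 symbol leaves contributes a 2-state fragment.
  p·r·r : 4 states
  s | p·r·r : 8 states

8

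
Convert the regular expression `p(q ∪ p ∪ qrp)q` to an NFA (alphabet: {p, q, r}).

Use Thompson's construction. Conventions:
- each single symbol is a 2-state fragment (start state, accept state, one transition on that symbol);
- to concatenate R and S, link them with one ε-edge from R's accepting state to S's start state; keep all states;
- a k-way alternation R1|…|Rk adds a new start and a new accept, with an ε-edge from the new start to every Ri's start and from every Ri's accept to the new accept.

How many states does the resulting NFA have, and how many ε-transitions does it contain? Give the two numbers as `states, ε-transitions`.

16, 10

Per subexpression:
Each of the 7 symbol leaves contributes 2 states and 0 ε-transitions.
  qrp : 6 states, 2 ε-transitions
  q ∪ p ∪ qrp : 12 states, 8 ε-transitions
  p(q ∪ p ∪ qrp)q : 16 states, 10 ε-transitions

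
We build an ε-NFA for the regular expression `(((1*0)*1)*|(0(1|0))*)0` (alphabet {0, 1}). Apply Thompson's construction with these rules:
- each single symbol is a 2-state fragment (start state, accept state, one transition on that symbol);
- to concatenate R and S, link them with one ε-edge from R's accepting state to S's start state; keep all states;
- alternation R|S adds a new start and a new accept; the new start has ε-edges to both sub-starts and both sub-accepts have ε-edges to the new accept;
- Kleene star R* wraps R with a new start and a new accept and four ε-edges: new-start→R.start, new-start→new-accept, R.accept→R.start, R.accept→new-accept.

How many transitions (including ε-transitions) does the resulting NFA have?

Per subexpression:
Each of the 7 symbol leaves contributes 1 transition (1 symbol, 0 ε).
  1* = 5 transitions (1 symbol, 4 ε)
  1*0 = 7 transitions (2 symbol, 5 ε)
  (1*0)* = 11 transitions (2 symbol, 9 ε)
  (1*0)*1 = 13 transitions (3 symbol, 10 ε)
  ((1*0)*1)* = 17 transitions (3 symbol, 14 ε)
  1|0 = 6 transitions (2 symbol, 4 ε)
  0(1|0) = 8 transitions (3 symbol, 5 ε)
  (0(1|0))* = 12 transitions (3 symbol, 9 ε)
  ((1*0)*1)*|(0(1|0))* = 33 transitions (6 symbol, 27 ε)
  (((1*0)*1)*|(0(1|0))*)0 = 35 transitions (7 symbol, 28 ε)

35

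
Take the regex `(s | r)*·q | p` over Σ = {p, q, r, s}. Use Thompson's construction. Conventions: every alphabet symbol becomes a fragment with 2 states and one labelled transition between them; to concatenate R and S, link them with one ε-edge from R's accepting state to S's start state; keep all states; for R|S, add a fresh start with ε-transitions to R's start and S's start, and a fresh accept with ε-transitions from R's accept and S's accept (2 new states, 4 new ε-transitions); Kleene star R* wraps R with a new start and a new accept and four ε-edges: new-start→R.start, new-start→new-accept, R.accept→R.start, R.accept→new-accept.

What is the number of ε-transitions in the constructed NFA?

13

Building bottom-up:
Each of the 4 symbol leaves contributes 0 ε-transitions.
  s | r : 4 ε-transitions
  (s | r)* : 8 ε-transitions
  (s | r)*·q : 9 ε-transitions
  (s | r)*·q | p : 13 ε-transitions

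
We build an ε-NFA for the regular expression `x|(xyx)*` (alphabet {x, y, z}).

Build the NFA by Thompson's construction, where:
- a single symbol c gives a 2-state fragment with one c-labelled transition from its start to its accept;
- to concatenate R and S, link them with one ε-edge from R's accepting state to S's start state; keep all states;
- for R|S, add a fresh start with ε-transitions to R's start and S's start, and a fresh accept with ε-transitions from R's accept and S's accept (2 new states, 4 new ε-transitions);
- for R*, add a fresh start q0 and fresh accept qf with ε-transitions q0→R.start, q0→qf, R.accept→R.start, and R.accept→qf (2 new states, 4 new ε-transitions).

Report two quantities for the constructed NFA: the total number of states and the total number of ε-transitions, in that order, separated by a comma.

12, 10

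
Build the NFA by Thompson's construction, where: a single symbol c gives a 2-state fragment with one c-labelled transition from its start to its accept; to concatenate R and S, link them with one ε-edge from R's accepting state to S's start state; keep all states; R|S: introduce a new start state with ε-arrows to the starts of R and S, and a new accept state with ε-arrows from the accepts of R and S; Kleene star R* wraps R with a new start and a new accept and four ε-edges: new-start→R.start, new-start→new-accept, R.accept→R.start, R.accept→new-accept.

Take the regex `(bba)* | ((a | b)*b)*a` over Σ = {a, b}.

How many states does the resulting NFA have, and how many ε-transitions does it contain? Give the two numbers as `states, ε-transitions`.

24, 24

Per subexpression:
Each of the 7 symbol leaves contributes 2 states and 0 ε-transitions.
  bba : 6 states, 2 ε-transitions
  (bba)* : 8 states, 6 ε-transitions
  a | b : 6 states, 4 ε-transitions
  (a | b)* : 8 states, 8 ε-transitions
  (a | b)*b : 10 states, 9 ε-transitions
  ((a | b)*b)* : 12 states, 13 ε-transitions
  ((a | b)*b)*a : 14 states, 14 ε-transitions
  (bba)* | ((a | b)*b)*a : 24 states, 24 ε-transitions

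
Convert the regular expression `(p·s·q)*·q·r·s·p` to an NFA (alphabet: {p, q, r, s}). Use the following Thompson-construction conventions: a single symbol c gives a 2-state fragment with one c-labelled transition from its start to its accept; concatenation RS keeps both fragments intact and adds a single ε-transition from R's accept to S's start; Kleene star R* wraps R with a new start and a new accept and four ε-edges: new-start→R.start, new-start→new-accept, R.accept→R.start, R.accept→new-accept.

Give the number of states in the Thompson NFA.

16

Bottom-up over the parse tree:
Each of the 7 symbol leaves contributes a 2-state fragment.
  p·s·q : 6 states
  (p·s·q)* : 8 states
  (p·s·q)*·q·r·s·p : 16 states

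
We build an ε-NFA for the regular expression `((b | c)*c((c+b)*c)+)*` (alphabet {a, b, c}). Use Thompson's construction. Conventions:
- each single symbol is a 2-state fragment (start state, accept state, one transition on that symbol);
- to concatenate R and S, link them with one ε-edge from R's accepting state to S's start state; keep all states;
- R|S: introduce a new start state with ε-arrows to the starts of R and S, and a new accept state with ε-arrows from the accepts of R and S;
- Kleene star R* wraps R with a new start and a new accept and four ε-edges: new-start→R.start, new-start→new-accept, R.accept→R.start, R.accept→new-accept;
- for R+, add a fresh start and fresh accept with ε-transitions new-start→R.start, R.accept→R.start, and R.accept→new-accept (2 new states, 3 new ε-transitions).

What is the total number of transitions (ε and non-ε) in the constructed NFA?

32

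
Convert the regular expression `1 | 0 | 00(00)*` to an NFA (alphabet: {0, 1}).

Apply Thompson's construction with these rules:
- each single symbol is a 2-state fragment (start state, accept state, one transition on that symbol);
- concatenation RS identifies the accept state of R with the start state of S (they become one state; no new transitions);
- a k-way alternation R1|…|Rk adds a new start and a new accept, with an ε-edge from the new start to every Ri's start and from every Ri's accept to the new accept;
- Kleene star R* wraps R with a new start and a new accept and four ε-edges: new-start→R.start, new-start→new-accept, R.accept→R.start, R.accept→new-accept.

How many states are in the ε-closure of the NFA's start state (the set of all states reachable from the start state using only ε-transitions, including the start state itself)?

4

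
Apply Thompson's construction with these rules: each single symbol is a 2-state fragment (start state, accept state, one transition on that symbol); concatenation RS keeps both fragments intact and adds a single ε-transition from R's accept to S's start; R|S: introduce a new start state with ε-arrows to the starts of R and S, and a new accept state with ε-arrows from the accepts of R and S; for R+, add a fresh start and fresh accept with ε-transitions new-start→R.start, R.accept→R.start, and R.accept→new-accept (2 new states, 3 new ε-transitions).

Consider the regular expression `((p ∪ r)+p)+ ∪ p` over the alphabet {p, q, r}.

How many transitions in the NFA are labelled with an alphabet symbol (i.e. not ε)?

4

Bottom-up over the parse tree:
Each of the 4 symbol leaves contributes exactly 1 symbol transition.
  p ∪ r → 2 symbol transitions
  (p ∪ r)+ → 2 symbol transitions
  (p ∪ r)+p → 3 symbol transitions
  ((p ∪ r)+p)+ → 3 symbol transitions
  ((p ∪ r)+p)+ ∪ p → 4 symbol transitions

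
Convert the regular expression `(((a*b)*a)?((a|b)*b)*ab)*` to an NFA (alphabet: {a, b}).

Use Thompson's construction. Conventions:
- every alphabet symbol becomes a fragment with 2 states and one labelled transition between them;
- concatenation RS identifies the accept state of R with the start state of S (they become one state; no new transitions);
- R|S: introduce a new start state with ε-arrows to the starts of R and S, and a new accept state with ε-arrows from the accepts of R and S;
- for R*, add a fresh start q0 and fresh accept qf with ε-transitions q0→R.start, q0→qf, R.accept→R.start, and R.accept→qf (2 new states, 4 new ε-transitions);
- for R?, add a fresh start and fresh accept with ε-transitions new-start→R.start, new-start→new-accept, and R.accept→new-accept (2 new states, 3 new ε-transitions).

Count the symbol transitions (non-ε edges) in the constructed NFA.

8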